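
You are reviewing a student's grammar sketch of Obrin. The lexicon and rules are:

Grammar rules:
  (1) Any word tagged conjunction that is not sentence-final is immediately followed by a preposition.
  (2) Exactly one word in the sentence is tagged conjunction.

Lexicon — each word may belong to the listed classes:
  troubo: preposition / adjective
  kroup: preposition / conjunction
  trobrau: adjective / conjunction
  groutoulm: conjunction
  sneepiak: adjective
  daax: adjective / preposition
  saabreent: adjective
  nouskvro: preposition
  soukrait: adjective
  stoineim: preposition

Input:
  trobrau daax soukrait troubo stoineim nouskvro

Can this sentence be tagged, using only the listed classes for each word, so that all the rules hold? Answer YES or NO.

Candidates per position — 1:trobrau {adjective,conjunction}; 2:daax {adjective,preposition}; 3:soukrait {adjective}; 4:troubo {preposition,adjective}; 5:stoineim {preposition}; 6:nouskvro {preposition}.
One satisfying assignment: conjunction preposition adjective adjective preposition preposition.
Verifying each rule — rule 1 satisfied; rule 2 satisfied.

YES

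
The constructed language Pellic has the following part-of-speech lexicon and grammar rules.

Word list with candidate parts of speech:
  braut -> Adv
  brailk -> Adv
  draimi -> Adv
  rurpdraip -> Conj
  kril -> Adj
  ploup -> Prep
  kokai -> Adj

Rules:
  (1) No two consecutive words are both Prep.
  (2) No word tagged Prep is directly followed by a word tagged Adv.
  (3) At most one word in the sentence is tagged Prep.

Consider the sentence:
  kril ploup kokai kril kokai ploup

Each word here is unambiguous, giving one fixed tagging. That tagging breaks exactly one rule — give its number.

Fixed tagging: Adj Prep Adj Adj Adj Prep.
Rule check: R1 pass, R2 pass, R3 fail.
Only rule 3 fails.

3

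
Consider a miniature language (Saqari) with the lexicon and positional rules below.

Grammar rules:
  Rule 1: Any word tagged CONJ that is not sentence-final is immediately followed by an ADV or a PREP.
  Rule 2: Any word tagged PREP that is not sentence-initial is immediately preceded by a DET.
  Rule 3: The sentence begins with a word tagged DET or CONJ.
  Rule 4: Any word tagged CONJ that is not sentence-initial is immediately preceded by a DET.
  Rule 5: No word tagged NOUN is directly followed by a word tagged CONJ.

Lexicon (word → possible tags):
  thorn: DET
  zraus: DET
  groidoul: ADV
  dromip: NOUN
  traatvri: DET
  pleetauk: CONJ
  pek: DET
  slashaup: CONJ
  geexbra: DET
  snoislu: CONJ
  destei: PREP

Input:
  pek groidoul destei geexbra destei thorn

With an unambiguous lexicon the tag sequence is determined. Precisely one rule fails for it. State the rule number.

Fixed tagging: DET ADV PREP DET PREP DET.
Applying the rules: R1 holds, R2 violated, R3 holds, R4 holds, R5 holds.
Only rule 2 fails.

2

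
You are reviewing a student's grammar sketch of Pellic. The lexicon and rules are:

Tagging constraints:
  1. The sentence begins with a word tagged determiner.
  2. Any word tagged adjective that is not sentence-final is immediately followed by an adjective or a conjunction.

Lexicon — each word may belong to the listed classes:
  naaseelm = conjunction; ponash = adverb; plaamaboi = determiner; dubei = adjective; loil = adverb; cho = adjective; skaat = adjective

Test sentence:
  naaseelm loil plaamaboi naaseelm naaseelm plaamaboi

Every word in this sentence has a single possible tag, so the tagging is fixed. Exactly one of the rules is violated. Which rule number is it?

Fixed tagging: conjunction adverb determiner conjunction conjunction determiner.
Checking each rule: R1 fail, R2 pass.
Only rule 1 fails.

1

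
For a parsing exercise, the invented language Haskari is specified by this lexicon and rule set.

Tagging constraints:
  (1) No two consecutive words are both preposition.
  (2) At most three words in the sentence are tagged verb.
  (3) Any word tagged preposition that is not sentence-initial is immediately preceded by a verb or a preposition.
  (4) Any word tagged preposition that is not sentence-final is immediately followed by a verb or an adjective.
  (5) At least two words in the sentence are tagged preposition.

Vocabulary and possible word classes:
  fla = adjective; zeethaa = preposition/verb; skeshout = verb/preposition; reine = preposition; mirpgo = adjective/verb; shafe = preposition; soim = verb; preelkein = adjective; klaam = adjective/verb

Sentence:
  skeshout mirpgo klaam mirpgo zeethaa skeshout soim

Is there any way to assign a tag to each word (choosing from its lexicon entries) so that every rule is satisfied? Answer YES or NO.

YES

Candidates per position — 1:skeshout {verb,preposition}; 2:mirpgo {adjective,verb}; 3:klaam {adjective,verb}; 4:mirpgo {adjective,verb}; 5:zeethaa {preposition,verb}; 6:skeshout {verb,preposition}; 7:soim {verb}.
One satisfying assignment: preposition adjective verb adjective verb preposition verb.
Rule-by-rule: rule 1 satisfied; rule 2 satisfied; rule 3 satisfied; rule 4 satisfied; rule 5 satisfied.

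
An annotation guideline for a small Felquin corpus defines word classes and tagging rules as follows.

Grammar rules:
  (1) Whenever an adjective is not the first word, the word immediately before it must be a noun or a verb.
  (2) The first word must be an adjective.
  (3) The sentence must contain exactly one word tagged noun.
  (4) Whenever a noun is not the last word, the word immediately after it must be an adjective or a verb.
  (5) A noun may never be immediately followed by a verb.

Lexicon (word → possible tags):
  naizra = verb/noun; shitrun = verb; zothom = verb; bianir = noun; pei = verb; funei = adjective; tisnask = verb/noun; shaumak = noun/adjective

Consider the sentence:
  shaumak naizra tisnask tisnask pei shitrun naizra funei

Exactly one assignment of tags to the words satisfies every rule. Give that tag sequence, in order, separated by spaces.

Candidates per position — 1:shaumak {noun,adjective}; 2:naizra {verb,noun}; 3:tisnask {verb,noun}; 4:tisnask {verb,noun}; 5:pei {verb}; 6:shitrun {verb}; 7:naizra {verb,noun}; 8:funei {adjective}.
At position 1, choosing noun makes rule 2 impossible to satisfy; hence adjective.
At position 2, choosing noun makes rule 5 impossible to satisfy; hence verb.
At position 3, choosing noun makes rule 5 impossible to satisfy; hence verb.
At position 4, choosing noun makes rule 5 impossible to satisfy; hence verb.
At position 7, choosing verb makes rule 3 impossible to satisfy; hence noun.
That leaves exactly one tagging: adjective verb verb verb verb verb noun adjective.
Check: rule 1 ok; rule 2 ok; rule 3 ok; rule 4 ok; rule 5 ok.

adjective verb verb verb verb verb noun adjective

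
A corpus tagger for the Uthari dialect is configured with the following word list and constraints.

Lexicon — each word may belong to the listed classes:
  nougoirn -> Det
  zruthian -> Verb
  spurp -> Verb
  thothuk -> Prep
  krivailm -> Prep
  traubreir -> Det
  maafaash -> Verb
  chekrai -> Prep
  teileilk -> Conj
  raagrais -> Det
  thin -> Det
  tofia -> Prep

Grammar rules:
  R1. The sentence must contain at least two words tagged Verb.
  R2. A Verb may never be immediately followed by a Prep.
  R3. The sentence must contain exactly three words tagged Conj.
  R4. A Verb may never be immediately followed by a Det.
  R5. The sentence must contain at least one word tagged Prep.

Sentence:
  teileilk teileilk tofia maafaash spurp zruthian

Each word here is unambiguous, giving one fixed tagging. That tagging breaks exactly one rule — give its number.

3

Fixed tagging: Conj Conj Prep Verb Verb Verb.
Checking each rule: R1 pass, R2 pass, R3 fail, R4 pass, R5 pass.
Only rule 3 fails.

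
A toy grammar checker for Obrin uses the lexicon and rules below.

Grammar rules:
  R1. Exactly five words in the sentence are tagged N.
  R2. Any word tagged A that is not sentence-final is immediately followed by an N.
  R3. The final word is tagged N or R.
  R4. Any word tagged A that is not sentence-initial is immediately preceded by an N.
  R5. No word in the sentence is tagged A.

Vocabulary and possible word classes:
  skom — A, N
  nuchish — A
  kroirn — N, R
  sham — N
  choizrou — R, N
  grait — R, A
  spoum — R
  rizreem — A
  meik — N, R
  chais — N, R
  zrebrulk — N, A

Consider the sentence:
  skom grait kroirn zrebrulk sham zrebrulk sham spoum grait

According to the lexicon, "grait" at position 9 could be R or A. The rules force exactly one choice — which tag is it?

Candidates per position — 1:skom {A,N}; 2:grait {R,A}; 3:kroirn {N,R}; 4:zrebrulk {N,A}; 5:sham {N}; 6:zrebrulk {N,A}; 7:sham {N}; 8:spoum {R}; 9:grait {R,A}.
Position 1: A is ruled out by rule 2; that leaves N.
Position 2: A is ruled out by rule 5; that leaves R.
Position 4: A is ruled out by rule 5; that leaves N.
Position 6: A is ruled out by rule 5; that leaves N.
Position 9: A is ruled out by rule 3; that leaves R.
Position 3: N is ruled out by rule 1; that leaves R.
The only consistent sequence is: N R R N N N N R R.
Rule-by-rule: rule 1 ok; rule 2 ok; rule 3 ok; rule 4 ok; rule 5 ok.

R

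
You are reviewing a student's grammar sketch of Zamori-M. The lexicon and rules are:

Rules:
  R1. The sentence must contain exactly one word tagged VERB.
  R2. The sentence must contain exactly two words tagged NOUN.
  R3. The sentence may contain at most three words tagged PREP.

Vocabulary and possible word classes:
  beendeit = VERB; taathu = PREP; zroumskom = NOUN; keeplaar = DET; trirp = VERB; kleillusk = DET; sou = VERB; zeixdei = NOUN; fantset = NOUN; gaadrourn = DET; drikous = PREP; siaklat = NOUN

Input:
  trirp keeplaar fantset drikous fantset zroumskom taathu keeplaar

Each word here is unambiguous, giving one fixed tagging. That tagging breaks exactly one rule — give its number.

2

Fixed tagging: VERB DET NOUN PREP NOUN NOUN PREP DET.
Checking each rule: R1 ok, R2 fails, R3 ok.
Only rule 2 fails.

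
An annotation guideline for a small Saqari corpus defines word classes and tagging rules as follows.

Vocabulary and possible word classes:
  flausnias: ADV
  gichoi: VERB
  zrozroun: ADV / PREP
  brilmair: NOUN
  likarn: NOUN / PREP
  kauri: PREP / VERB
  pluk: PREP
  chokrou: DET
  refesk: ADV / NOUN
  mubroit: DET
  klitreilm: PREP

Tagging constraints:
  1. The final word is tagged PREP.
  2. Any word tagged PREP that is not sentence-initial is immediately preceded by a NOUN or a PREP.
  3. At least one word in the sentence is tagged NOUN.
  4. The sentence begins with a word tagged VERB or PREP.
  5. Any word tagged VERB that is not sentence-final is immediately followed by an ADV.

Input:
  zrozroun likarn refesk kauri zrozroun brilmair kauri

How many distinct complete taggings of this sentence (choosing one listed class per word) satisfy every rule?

8

Candidates per position — 1:zrozroun {ADV,PREP}; 2:likarn {NOUN,PREP}; 3:refesk {ADV,NOUN}; 4:kauri {PREP,VERB}; 5:zrozroun {ADV,PREP}; 6:brilmair {NOUN}; 7:kauri {PREP,VERB}.
There are 64 candidate sequences in total.
Checking each against the rules leaves 8 sequences.
Count = 8.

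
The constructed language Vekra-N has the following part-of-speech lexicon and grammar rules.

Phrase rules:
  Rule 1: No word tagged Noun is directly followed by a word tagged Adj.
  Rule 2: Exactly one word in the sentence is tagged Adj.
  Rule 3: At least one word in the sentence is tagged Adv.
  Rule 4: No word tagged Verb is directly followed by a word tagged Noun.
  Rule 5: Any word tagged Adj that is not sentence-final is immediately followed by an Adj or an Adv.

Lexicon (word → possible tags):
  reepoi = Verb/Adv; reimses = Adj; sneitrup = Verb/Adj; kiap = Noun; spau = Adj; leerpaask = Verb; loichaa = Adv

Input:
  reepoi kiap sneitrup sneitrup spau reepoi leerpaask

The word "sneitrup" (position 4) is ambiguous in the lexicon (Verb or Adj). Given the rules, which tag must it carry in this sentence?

Candidates per position — 1:reepoi {Verb,Adv}; 2:kiap {Noun}; 3:sneitrup {Verb,Adj}; 4:sneitrup {Verb,Adj}; 5:spau {Adj}; 6:reepoi {Verb,Adv}; 7:leerpaask {Verb}.
At position 1, choosing Verb makes rule 4 impossible to satisfy; hence Adv.
At position 3, choosing Adj makes rule 1 impossible to satisfy; hence Verb.
At position 4, choosing Adj makes rule 2 impossible to satisfy; hence Verb.
At position 6, choosing Verb makes rule 5 impossible to satisfy; hence Adv.
The unique satisfying tagging is: Adv Noun Verb Verb Adj Adv Verb.
Verifying each rule — rule 1 ok; rule 2 ok; rule 3 ok; rule 4 ok; rule 5 ok.

Verb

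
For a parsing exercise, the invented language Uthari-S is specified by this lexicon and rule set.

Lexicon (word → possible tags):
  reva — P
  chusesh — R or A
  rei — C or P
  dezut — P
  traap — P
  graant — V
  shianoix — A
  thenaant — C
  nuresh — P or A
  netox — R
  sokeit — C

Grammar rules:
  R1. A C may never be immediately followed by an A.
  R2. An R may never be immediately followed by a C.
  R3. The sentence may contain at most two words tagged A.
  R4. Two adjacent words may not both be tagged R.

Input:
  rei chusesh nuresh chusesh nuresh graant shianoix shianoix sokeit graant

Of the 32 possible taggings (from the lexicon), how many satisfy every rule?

Candidates per position — 1:rei {C,P}; 2:chusesh {R,A}; 3:nuresh {P,A}; 4:chusesh {R,A}; 5:nuresh {P,A}; 6:graant {V}; 7:shianoix {A}; 8:shianoix {A}; 9:sokeit {C}; 10:graant {V}.
There are 32 candidate sequences in total.
The sequences that satisfy every rule: C R P R P V A A C V; P R P R P V A A C V.
Count = 2.

2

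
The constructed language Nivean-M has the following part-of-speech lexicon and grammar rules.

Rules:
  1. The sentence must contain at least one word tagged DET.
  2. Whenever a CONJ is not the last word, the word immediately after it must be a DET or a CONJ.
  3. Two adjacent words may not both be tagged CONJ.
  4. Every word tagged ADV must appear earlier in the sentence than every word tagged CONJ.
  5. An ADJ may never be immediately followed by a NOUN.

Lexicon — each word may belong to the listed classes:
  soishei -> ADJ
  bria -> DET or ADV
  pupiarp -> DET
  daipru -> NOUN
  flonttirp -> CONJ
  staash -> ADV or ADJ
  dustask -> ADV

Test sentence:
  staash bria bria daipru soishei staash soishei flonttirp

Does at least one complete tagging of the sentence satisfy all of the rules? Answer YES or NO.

Candidates per position — 1:staash {ADV,ADJ}; 2:bria {DET,ADV}; 3:bria {DET,ADV}; 4:daipru {NOUN}; 5:soishei {ADJ}; 6:staash {ADV,ADJ}; 7:soishei {ADJ}; 8:flonttirp {CONJ}.
One satisfying assignment: ADV DET ADV NOUN ADJ ADJ ADJ CONJ.
Verifying each rule — rule 1 ✓; rule 2 ✓; rule 3 ✓; rule 4 ✓; rule 5 ✓.

YES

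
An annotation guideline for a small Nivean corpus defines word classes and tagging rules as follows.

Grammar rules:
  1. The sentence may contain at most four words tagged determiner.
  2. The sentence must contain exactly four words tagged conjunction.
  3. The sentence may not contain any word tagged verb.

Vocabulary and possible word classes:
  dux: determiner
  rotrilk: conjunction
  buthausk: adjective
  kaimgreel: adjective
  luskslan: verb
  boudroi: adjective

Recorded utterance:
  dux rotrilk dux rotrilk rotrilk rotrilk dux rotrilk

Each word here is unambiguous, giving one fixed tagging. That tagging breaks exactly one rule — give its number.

2

Fixed tagging: determiner conjunction determiner conjunction conjunction conjunction determiner conjunction.
Checking each rule: R1 holds, R2 violated, R3 holds.
Only rule 2 fails.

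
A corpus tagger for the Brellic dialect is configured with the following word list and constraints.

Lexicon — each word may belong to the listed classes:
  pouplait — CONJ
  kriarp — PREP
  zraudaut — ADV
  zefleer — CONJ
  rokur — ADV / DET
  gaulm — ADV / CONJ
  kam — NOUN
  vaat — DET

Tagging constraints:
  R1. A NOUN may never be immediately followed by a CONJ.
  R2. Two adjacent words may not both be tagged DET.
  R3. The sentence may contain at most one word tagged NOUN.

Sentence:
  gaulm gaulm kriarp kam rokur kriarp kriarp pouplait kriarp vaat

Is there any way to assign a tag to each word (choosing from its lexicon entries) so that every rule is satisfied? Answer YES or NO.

YES

Candidates per position — 1:gaulm {ADV,CONJ}; 2:gaulm {ADV,CONJ}; 3:kriarp {PREP}; 4:kam {NOUN}; 5:rokur {ADV,DET}; 6:kriarp {PREP}; 7:kriarp {PREP}; 8:pouplait {CONJ}; 9:kriarp {PREP}; 10:vaat {DET}.
One satisfying assignment: CONJ ADV PREP NOUN DET PREP PREP CONJ PREP DET.
Rule-by-rule: rule 1 holds; rule 2 holds; rule 3 holds.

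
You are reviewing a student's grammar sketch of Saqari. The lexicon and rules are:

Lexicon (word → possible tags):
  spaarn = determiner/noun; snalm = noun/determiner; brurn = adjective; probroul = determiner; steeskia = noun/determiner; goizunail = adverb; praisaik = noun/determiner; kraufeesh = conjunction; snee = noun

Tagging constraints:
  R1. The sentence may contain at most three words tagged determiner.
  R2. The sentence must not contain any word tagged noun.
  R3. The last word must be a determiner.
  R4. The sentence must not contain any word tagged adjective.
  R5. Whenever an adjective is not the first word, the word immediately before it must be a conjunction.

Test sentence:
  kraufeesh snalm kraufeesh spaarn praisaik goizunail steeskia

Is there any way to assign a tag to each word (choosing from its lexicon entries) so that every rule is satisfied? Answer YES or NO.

Candidates per position — 1:kraufeesh {conjunction}; 2:snalm {noun,determiner}; 3:kraufeesh {conjunction}; 4:spaarn {determiner,noun}; 5:praisaik {noun,determiner}; 6:goizunail {adverb}; 7:steeskia {noun,determiner}.
Every candidate sequence violates at least one rule; no consistent tagging exists.

NO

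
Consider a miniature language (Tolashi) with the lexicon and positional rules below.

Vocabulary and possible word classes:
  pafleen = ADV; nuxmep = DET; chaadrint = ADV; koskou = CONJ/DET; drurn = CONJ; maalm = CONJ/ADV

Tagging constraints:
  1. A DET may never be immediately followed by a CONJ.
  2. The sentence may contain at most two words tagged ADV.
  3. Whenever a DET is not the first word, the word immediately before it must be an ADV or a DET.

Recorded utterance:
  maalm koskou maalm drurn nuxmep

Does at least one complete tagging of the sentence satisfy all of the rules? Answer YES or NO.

NO

Candidates per position — 1:maalm {CONJ,ADV}; 2:koskou {CONJ,DET}; 3:maalm {CONJ,ADV}; 4:drurn {CONJ}; 5:nuxmep {DET}.
Rule 3 cannot be satisfied by any choice of tags from the lexicon.
So there is no consistent tagging.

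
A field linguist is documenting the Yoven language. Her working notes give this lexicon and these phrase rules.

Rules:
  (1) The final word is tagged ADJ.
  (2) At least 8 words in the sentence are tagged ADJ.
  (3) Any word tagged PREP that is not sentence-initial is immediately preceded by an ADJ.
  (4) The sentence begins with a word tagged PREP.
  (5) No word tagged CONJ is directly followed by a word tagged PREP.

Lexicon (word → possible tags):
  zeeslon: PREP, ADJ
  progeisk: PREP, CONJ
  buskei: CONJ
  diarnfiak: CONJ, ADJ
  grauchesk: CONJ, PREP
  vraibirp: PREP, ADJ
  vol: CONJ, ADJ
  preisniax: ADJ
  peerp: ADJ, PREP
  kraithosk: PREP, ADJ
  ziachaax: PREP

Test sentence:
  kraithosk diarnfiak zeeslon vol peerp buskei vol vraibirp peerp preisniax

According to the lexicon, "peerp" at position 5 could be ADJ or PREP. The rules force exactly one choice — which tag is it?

Candidates per position — 1:kraithosk {PREP,ADJ}; 2:diarnfiak {CONJ,ADJ}; 3:zeeslon {PREP,ADJ}; 4:vol {CONJ,ADJ}; 5:peerp {ADJ,PREP}; 6:buskei {CONJ}; 7:vol {CONJ,ADJ}; 8:vraibirp {PREP,ADJ}; 9:peerp {ADJ,PREP}; 10:preisniax {ADJ}.
At position 1, choosing ADJ makes rule 4 impossible to satisfy; hence PREP.
At position 2, choosing CONJ makes rule 2 impossible to satisfy; hence ADJ.
At position 3, choosing PREP makes rule 2 impossible to satisfy; hence ADJ.
At position 4, choosing CONJ makes rule 2 impossible to satisfy; hence ADJ.
At position 5, choosing PREP makes rule 2 impossible to satisfy; hence ADJ.
At position 7, choosing CONJ makes rule 2 impossible to satisfy; hence ADJ.
At position 8, choosing PREP makes rule 2 impossible to satisfy; hence ADJ.
At position 9, choosing PREP makes rule 2 impossible to satisfy; hence ADJ.
The only consistent sequence is: PREP ADJ ADJ ADJ ADJ CONJ ADJ ADJ ADJ ADJ.
Checking: rule 1 ✓; rule 2 ✓; rule 3 ✓; rule 4 ✓; rule 5 ✓.

ADJ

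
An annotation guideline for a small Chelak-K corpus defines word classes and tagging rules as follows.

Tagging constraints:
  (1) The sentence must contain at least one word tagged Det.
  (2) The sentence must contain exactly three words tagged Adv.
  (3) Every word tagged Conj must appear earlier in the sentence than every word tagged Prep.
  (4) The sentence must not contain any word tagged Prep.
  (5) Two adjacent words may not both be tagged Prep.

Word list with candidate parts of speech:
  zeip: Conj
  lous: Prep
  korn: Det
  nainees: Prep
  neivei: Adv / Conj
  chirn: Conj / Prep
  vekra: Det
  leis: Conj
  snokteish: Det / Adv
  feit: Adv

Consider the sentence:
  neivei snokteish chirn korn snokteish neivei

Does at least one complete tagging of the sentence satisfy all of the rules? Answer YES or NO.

Candidates per position — 1:neivei {Adv,Conj}; 2:snokteish {Det,Adv}; 3:chirn {Conj,Prep}; 4:korn {Det}; 5:snokteish {Det,Adv}; 6:neivei {Adv,Conj}.
One satisfying assignment: Conj Adv Conj Det Adv Adv.
Checking: rule 1 ok; rule 2 ok; rule 3 ok; rule 4 ok; rule 5 ok.

YES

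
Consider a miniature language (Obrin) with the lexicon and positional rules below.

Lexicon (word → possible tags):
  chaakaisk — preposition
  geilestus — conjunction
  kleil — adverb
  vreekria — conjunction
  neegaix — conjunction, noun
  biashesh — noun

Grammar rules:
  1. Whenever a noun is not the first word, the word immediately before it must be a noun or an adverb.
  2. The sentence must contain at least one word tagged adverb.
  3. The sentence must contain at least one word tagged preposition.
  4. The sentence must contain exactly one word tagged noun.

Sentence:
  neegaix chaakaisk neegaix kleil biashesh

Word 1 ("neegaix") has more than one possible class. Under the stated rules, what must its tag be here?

conjunction

Candidates per position — 1:neegaix {conjunction,noun}; 2:chaakaisk {preposition}; 3:neegaix {conjunction,noun}; 4:kleil {adverb}; 5:biashesh {noun}.
If word 1 were noun, no tagging could satisfy rule 4; so word 1 is conjunction.
If word 3 were noun, no tagging could satisfy rule 1; so word 3 is conjunction.
The only consistent sequence is: conjunction preposition conjunction adverb noun.
Check: rule 1 ok; rule 2 ok; rule 3 ok; rule 4 ok.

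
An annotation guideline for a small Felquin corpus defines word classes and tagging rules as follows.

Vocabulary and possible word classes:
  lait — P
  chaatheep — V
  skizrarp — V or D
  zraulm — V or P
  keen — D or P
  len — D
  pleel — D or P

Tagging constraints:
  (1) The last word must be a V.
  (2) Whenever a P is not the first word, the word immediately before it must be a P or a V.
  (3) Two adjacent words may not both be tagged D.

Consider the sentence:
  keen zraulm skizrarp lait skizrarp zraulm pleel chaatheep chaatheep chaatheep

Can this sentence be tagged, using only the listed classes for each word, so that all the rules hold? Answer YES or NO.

Candidates per position — 1:keen {D,P}; 2:zraulm {V,P}; 3:skizrarp {V,D}; 4:lait {P}; 5:skizrarp {V,D}; 6:zraulm {V,P}; 7:pleel {D,P}; 8:chaatheep {V}; 9:chaatheep {V}; 10:chaatheep {V}.
One satisfying assignment: P V V P V V D V V V.
Rule-by-rule: rule 1 holds; rule 2 holds; rule 3 holds.

YES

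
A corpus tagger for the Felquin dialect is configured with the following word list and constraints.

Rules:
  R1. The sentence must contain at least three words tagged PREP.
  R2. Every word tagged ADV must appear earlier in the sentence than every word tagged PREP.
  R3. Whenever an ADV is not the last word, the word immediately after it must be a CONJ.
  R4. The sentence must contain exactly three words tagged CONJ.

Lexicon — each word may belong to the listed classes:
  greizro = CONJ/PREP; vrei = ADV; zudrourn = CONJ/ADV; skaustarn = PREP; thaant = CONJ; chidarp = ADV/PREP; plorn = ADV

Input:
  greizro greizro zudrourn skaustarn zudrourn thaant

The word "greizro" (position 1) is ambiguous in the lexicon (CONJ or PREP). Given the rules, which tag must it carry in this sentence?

Candidates per position — 1:greizro {CONJ,PREP}; 2:greizro {CONJ,PREP}; 3:zudrourn {CONJ,ADV}; 4:skaustarn {PREP}; 5:zudrourn {CONJ,ADV}; 6:thaant {CONJ}.
If word 1 were CONJ, no tagging could satisfy rule 1; so word 1 is PREP.
If word 2 were CONJ, no tagging could satisfy rule 1; so word 2 is PREP.
If word 3 were ADV, no tagging could satisfy rule 2; so word 3 is CONJ.
If word 5 were ADV, no tagging could satisfy rule 2; so word 5 is CONJ.
The only consistent sequence is: PREP PREP CONJ PREP CONJ CONJ.
Check: rule 1 holds; rule 2 holds; rule 3 holds; rule 4 holds.

PREP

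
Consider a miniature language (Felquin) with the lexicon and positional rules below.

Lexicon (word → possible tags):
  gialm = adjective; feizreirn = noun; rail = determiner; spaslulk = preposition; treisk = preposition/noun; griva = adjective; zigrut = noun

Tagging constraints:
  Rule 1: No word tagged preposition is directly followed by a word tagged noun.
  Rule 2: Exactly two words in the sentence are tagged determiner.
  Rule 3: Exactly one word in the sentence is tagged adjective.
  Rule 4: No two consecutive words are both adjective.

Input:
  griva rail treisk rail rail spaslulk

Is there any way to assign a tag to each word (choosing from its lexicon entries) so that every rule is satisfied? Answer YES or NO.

Candidates per position — 1:griva {adjective}; 2:rail {determiner}; 3:treisk {preposition,noun}; 4:rail {determiner}; 5:rail {determiner}; 6:spaslulk {preposition}.
Rule 2 cannot be satisfied by any choice of tags from the lexicon.
So there is no consistent tagging.

NO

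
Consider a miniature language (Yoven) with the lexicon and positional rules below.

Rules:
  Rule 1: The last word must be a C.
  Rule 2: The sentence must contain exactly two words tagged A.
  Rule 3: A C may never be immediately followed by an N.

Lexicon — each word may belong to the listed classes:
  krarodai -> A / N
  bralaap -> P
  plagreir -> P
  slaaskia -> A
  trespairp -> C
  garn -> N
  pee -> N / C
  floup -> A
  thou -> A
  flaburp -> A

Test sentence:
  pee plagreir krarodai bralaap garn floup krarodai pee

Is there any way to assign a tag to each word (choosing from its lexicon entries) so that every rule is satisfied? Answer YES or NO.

Candidates per position — 1:pee {N,C}; 2:plagreir {P}; 3:krarodai {A,N}; 4:bralaap {P}; 5:garn {N}; 6:floup {A}; 7:krarodai {A,N}; 8:pee {N,C}.
One satisfying assignment: N P N P N A A C.
Verifying each rule — rule 1 ✓; rule 2 ✓; rule 3 ✓.

YES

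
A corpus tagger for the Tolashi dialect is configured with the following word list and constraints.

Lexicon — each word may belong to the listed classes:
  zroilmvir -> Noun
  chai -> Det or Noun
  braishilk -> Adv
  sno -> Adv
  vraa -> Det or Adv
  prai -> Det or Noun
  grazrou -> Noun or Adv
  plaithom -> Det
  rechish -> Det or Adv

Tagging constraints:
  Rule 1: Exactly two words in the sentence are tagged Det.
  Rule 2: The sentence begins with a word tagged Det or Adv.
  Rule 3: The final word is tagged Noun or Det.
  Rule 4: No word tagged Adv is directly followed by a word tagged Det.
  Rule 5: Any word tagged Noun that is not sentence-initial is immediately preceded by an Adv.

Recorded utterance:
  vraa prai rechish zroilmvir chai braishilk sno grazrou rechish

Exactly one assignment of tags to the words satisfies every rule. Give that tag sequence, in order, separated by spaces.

Candidates per position — 1:vraa {Det,Adv}; 2:prai {Det,Noun}; 3:rechish {Det,Adv}; 4:zroilmvir {Noun}; 5:chai {Det,Noun}; 6:braishilk {Adv}; 7:sno {Adv}; 8:grazrou {Noun,Adv}; 9:rechish {Det,Adv}.
Position 3: tagging it Det would leave rule 5 unsatisfiable, so it must be Adv.
Position 5: tagging it Noun would leave rule 5 unsatisfiable, so it must be Det.
Position 9: tagging it Adv would leave rule 3 unsatisfiable, so it must be Det.
Position 1: tagging it Det would leave rule 1 unsatisfiable, so it must be Adv.
Position 2: tagging it Det would leave rule 1 unsatisfiable, so it must be Noun.
Position 8: tagging it Adv would leave rule 4 unsatisfiable, so it must be Noun.
The only consistent sequence is: Adv Noun Adv Noun Det Adv Adv Noun Det.
Check: rule 1 ok; rule 2 ok; rule 3 ok; rule 4 ok; rule 5 ok.

Adv Noun Adv Noun Det Adv Adv Noun Det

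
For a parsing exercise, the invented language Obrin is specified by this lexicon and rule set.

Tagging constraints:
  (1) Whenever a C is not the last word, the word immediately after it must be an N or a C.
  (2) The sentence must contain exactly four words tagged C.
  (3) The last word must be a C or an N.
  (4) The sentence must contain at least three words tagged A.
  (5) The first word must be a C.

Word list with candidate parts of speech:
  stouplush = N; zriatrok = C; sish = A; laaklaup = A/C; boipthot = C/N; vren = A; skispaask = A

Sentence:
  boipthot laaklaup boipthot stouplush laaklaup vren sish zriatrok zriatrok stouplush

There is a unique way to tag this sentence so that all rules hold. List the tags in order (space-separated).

Candidates per position — 1:boipthot {C,N}; 2:laaklaup {A,C}; 3:boipthot {C,N}; 4:stouplush {N}; 5:laaklaup {A,C}; 6:vren {A}; 7:sish {A}; 8:zriatrok {C}; 9:zriatrok {C}; 10:stouplush {N}.
At position 1, choosing N makes rule 5 impossible to satisfy; hence C.
At position 2, choosing A makes rule 1 impossible to satisfy; hence C.
At position 3, choosing C makes rule 2 impossible to satisfy; hence N.
At position 5, choosing C makes rule 1 impossible to satisfy; hence A.
The only consistent sequence is: C C N N A A A C C N.
Rule-by-rule: rule 1 satisfied; rule 2 satisfied; rule 3 satisfied; rule 4 satisfied; rule 5 satisfied.

C C N N A A A C C N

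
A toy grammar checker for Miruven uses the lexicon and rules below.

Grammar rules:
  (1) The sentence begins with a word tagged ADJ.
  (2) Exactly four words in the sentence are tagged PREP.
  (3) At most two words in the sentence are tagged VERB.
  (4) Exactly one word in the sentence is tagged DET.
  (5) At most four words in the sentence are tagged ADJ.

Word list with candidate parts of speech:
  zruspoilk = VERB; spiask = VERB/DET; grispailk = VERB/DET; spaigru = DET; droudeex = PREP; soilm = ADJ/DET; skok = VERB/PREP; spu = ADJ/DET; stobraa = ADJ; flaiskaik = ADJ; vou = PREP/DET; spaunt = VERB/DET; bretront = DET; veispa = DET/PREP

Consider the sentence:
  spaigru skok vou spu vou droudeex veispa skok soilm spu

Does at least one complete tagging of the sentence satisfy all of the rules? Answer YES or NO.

NO

Candidates per position — 1:spaigru {DET}; 2:skok {VERB,PREP}; 3:vou {PREP,DET}; 4:spu {ADJ,DET}; 5:vou {PREP,DET}; 6:droudeex {PREP}; 7:veispa {DET,PREP}; 8:skok {VERB,PREP}; 9:soilm {ADJ,DET}; 10:spu {ADJ,DET}.
Rule 1 cannot be satisfied by any choice of tags from the lexicon.
So there is no consistent tagging.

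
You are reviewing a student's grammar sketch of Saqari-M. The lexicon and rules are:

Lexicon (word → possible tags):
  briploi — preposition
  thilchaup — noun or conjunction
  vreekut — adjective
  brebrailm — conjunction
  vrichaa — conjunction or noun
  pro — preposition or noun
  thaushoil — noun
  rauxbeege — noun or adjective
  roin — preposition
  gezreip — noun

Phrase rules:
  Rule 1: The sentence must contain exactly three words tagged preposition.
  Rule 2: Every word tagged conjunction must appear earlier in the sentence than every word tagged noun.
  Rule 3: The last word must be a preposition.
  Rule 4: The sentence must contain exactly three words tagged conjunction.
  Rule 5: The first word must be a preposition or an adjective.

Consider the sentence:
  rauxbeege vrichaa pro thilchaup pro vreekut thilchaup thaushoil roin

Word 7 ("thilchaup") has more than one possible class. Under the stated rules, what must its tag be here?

conjunction

Candidates per position — 1:rauxbeege {noun,adjective}; 2:vrichaa {conjunction,noun}; 3:pro {preposition,noun}; 4:thilchaup {noun,conjunction}; 5:pro {preposition,noun}; 6:vreekut {adjective}; 7:thilchaup {noun,conjunction}; 8:thaushoil {noun}; 9:roin {preposition}.
Word 1 cannot be noun — rule 5 would then fail for every completion. It is adjective.
Word 2 cannot be noun — rule 4 would then fail for every completion. It is conjunction.
Word 3 cannot be noun — rule 1 would then fail for every completion. It is preposition.
Word 4 cannot be noun — rule 4 would then fail for every completion. It is conjunction.
Word 5 cannot be noun — rule 1 would then fail for every completion. It is preposition.
Word 7 cannot be noun — rule 4 would then fail for every completion. It is conjunction.
So the tagging must be: adjective conjunction preposition conjunction preposition adjective conjunction noun preposition.
Checking: rule 1 ok; rule 2 ok; rule 3 ok; rule 4 ok; rule 5 ok.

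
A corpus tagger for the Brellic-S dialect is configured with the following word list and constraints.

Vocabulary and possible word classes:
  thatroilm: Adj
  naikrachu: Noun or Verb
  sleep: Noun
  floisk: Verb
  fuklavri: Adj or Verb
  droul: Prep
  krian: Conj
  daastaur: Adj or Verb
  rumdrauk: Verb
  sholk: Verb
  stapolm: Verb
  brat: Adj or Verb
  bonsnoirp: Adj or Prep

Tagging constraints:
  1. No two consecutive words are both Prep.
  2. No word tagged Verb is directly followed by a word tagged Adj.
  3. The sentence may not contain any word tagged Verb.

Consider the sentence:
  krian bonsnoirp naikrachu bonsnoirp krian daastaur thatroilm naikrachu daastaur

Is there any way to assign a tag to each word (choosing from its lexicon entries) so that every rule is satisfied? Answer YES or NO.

Candidates per position — 1:krian {Conj}; 2:bonsnoirp {Adj,Prep}; 3:naikrachu {Noun,Verb}; 4:bonsnoirp {Adj,Prep}; 5:krian {Conj}; 6:daastaur {Adj,Verb}; 7:thatroilm {Adj}; 8:naikrachu {Noun,Verb}; 9:daastaur {Adj,Verb}.
One satisfying assignment: Conj Adj Noun Adj Conj Adj Adj Noun Adj.
Checking: rule 1 satisfied; rule 2 satisfied; rule 3 satisfied.

YES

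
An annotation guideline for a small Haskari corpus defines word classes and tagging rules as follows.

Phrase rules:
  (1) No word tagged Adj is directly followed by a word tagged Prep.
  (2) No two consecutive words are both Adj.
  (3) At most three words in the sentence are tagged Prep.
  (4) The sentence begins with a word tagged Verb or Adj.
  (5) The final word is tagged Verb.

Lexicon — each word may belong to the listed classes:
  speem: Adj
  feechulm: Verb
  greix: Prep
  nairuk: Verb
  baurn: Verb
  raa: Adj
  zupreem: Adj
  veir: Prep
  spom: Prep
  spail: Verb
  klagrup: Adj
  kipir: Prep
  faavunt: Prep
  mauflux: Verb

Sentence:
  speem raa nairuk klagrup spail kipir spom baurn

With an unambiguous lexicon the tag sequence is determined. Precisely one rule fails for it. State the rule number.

Fixed tagging: Adj Adj Verb Adj Verb Prep Prep Verb.
Checking each rule: R1 ok, R2 fails, R3 ok, R4 ok, R5 ok.
Only rule 2 fails.

2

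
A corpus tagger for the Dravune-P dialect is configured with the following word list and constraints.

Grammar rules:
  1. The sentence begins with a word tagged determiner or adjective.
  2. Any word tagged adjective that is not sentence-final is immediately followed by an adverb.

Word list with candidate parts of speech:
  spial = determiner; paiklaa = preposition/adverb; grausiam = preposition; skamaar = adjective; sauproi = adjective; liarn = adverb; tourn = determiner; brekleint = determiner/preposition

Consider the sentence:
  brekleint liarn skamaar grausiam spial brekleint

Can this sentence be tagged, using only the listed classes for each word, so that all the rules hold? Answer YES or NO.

NO

Candidates per position — 1:brekleint {determiner,preposition}; 2:liarn {adverb}; 3:skamaar {adjective}; 4:grausiam {preposition}; 5:spial {determiner}; 6:brekleint {determiner,preposition}.
Rule 2 cannot be satisfied by any choice of tags from the lexicon.
So there is no consistent tagging.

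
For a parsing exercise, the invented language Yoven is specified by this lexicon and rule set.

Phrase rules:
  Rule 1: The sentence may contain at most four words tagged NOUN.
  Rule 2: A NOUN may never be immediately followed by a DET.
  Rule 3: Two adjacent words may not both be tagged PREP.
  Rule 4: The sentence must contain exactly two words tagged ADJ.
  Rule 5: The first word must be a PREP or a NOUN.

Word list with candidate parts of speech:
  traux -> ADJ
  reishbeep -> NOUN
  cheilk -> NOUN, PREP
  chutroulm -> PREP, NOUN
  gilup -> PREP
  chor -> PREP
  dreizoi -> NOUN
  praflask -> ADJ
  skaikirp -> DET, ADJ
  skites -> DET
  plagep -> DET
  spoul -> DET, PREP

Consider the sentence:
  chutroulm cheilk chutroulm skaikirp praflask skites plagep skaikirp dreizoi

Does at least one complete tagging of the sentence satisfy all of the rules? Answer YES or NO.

YES

Candidates per position — 1:chutroulm {PREP,NOUN}; 2:cheilk {NOUN,PREP}; 3:chutroulm {PREP,NOUN}; 4:skaikirp {DET,ADJ}; 5:praflask {ADJ}; 6:skites {DET}; 7:plagep {DET}; 8:skaikirp {DET,ADJ}; 9:dreizoi {NOUN}.
One satisfying assignment: NOUN NOUN PREP ADJ ADJ DET DET DET NOUN.
Check: rule 1 ok; rule 2 ok; rule 3 ok; rule 4 ok; rule 5 ok.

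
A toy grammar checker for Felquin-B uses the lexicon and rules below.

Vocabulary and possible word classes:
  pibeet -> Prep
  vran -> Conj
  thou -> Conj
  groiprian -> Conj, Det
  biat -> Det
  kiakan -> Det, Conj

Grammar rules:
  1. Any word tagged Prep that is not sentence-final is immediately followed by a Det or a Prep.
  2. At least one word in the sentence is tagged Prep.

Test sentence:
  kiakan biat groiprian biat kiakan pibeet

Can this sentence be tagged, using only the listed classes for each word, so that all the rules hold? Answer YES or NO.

Candidates per position — 1:kiakan {Det,Conj}; 2:biat {Det}; 3:groiprian {Conj,Det}; 4:biat {Det}; 5:kiakan {Det,Conj}; 6:pibeet {Prep}.
One satisfying assignment: Det Det Det Det Det Prep.
Check: rule 1 satisfied; rule 2 satisfied.

YES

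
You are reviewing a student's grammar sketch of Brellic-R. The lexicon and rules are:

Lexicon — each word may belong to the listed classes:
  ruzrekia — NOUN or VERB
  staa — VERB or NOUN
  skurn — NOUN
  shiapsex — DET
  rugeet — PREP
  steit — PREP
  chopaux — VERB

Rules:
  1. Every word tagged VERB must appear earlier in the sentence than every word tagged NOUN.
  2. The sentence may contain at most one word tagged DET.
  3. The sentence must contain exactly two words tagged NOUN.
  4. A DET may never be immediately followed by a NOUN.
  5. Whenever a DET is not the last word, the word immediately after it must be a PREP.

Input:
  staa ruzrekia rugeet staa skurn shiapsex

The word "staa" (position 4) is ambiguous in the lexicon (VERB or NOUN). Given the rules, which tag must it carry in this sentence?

Candidates per position — 1:staa {VERB,NOUN}; 2:ruzrekia {NOUN,VERB}; 3:rugeet {PREP}; 4:staa {VERB,NOUN}; 5:skurn {NOUN}; 6:shiapsex {DET}.
Position 4: the remaining choice is settled jointly with positions 1, 2 — only NOUN at position 4 is part of a tagging that satisfies every rule.
So the tagging must be: VERB VERB PREP NOUN NOUN DET.
Verifying each rule — rule 1 ✓; rule 2 ✓; rule 3 ✓; rule 4 ✓; rule 5 ✓.

NOUN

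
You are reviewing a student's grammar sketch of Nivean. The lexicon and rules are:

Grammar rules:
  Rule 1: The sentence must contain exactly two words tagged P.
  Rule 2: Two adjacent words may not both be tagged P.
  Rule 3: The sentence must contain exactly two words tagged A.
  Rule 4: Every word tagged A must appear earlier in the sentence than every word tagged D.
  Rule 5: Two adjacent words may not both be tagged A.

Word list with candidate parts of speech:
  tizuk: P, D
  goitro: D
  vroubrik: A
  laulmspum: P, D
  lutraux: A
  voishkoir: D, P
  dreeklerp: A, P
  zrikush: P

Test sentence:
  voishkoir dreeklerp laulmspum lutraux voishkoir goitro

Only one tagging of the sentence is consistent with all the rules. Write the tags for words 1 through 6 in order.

Candidates per position — 1:voishkoir {D,P}; 2:dreeklerp {A,P}; 3:laulmspum {P,D}; 4:lutraux {A}; 5:voishkoir {D,P}; 6:goitro {D}.
At position 1, choosing D makes rule 4 impossible to satisfy; hence P.
At position 2, choosing P makes rule 2 impossible to satisfy; hence A.
At position 3, choosing D makes rule 4 impossible to satisfy; hence P.
At position 5, choosing P makes rule 1 impossible to satisfy; hence D.
So the tagging must be: P A P A D D.
Rule-by-rule: rule 1 ok; rule 2 ok; rule 3 ok; rule 4 ok; rule 5 ok.

P A P A D D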